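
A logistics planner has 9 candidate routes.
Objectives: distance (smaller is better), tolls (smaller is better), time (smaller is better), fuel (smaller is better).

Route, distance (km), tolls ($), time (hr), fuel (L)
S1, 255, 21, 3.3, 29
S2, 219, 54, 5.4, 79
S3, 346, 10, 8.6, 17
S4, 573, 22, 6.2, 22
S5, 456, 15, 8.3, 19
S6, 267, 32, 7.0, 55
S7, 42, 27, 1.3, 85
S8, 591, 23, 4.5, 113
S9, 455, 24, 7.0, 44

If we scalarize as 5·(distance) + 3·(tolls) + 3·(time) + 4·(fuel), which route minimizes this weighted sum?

S1: 5·255 + 3·21 + 3·3.3 + 4·29 = 1463.9
S2: 5·219 + 3·54 + 3·5.4 + 4·79 = 1589.2
S3: 5·346 + 3·10 + 3·8.6 + 4·17 = 1853.8
S4: 5·573 + 3·22 + 3·6.2 + 4·22 = 3037.6
S5: 5·456 + 3·15 + 3·8.3 + 4·19 = 2425.9
S6: 5·267 + 3·32 + 3·7.0 + 4·55 = 1672.0
S7: 5·42 + 3·27 + 3·1.3 + 4·85 = 634.9
S8: 5·591 + 3·23 + 3·4.5 + 4·113 = 3489.5
S9: 5·455 + 3·24 + 3·7.0 + 4·44 = 2544.0
Lowest: S7 at 634.9.

S7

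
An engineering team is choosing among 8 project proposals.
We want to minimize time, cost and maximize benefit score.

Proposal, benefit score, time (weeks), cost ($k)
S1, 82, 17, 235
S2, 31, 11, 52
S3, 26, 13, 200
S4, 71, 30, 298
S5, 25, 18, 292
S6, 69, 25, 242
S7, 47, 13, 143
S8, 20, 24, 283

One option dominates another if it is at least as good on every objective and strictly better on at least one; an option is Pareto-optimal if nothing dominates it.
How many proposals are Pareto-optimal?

S1: not dominated (best benefit score).
S2: not dominated (best time).
S3: dominated by S2 (benefit score 31≥26, time 11≤13, cost 52≤200).
S4: dominated by S1 (benefit score 82≥71, time 17≤30, cost 235≤298).
S5: dominated by S1 (benefit score 82≥25, time 17≤18, cost 235≤292).
S6: dominated by S1 (benefit score 82≥69, time 17≤25, cost 235≤242).
S7: not dominated.
S8: dominated by S1 (benefit score 82≥20, time 17≤24, cost 235≤283).
Pareto-optimal: S1, S2, S7 → 3.

3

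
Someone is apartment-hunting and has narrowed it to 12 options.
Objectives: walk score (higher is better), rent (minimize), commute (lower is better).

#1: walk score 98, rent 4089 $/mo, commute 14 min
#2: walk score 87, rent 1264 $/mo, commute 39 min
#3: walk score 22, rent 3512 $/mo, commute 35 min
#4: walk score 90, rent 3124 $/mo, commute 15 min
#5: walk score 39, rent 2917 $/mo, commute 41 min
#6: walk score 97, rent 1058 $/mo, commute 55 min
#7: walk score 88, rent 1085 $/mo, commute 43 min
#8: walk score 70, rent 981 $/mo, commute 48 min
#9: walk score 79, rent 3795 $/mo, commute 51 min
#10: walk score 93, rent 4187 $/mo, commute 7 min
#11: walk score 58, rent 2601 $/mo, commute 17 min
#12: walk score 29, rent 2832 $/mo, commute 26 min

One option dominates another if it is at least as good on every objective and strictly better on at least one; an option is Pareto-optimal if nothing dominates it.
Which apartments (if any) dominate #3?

#4, #11, #12

#4: walk score 90≥22, rent 3124≤3512, commute 15≤35 — dominates #3.
#11: walk score 58≥22, rent 2601≤3512, commute 17≤35 — dominates #3.
#12: walk score 29≥22, rent 2832≤3512, commute 26≤35 — dominates #3.
Others (#1, #2, #5, #6, #7, #8, #9, #10) are each worse than #3 on at least one objective.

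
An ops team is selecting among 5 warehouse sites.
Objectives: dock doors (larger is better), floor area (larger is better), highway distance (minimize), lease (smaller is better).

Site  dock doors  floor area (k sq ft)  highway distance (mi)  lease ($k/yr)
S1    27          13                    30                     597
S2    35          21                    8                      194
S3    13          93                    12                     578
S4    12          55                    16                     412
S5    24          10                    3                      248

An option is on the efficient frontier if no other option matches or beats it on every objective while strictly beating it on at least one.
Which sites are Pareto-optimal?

S1: dominated by S2 (dock doors 35≥27, floor area 21≥13, highway distance 8≤30, lease 194≤597).
S2: not dominated (best dock doors).
S3: not dominated (best floor area).
S4: not dominated.
S5: not dominated (best highway distance).

S2, S3, S4, S5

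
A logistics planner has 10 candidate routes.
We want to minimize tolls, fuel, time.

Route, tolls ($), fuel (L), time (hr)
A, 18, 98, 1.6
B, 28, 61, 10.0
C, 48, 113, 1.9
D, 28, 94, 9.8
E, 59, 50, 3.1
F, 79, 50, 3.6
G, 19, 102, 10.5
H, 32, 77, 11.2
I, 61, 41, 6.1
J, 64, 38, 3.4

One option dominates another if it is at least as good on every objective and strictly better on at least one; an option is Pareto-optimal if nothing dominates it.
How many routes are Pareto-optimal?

A: not dominated (best tolls).
B: not dominated.
C: dominated by A (tolls 18≤48, fuel 98≤113, time 1.6≤1.9).
D: not dominated.
E: not dominated.
F: dominated by E (tolls 59≤79, fuel 50≤50, time 3.1≤3.6).
G: dominated by A (tolls 18≤19, fuel 98≤102, time 1.6≤10.5).
H: dominated by B (tolls 28≤32, fuel 61≤77, time 10.0≤11.2).
I: not dominated.
J: not dominated (best fuel).
Pareto-optimal: A, B, D, E, I, J → 6.

6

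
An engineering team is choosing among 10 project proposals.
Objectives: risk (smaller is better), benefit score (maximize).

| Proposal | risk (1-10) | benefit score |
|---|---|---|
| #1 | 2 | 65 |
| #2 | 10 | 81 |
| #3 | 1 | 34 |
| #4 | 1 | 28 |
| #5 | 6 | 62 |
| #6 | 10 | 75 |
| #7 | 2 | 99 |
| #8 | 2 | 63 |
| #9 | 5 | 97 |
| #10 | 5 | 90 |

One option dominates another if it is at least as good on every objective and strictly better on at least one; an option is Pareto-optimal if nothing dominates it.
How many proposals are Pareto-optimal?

#1: dominated by #7 (risk 2≤2, benefit score 99≥65).
#2: dominated by #7 (risk 2≤10, benefit score 99≥81).
#3: not dominated.
#4: dominated by #3 (risk 1≤1, benefit score 34≥28).
#5: dominated by #1 (risk 2≤6, benefit score 65≥62).
#6: dominated by #2 (risk 10≤10, benefit score 81≥75).
#7: not dominated (best benefit score).
#8: dominated by #1 (risk 2≤2, benefit score 65≥63).
#9: dominated by #7 (risk 2≤5, benefit score 99≥97).
#10: dominated by #7 (risk 2≤5, benefit score 99≥90).
Pareto-optimal: #3, #7 → 2.

2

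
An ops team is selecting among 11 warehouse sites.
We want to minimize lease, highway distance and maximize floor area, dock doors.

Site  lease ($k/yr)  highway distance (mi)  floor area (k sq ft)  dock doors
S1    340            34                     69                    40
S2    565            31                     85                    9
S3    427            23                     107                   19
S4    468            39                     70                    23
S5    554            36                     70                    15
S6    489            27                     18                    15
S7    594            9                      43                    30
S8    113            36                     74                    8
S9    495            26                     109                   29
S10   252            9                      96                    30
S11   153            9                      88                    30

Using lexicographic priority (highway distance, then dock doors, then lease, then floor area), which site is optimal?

S11

First minimize highway distance: best is 9, kept {S7, S10, S11}.
Then maximize dock doors: best is 30, kept {S7, S10, S11}.
Then minimize lease: best is 153, kept {S11}.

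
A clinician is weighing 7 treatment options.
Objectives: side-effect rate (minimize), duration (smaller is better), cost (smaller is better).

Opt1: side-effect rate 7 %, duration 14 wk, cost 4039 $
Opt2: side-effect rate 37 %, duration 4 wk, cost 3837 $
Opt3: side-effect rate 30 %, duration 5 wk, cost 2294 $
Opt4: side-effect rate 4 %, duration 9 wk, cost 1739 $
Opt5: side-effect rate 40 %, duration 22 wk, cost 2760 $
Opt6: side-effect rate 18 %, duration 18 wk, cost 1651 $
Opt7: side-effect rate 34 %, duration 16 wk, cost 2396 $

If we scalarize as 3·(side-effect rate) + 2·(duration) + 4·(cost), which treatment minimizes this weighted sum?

Opt1: 3·7 + 2·14 + 4·4039 = 16205
Opt2: 3·37 + 2·4 + 4·3837 = 15467
Opt3: 3·30 + 2·5 + 4·2294 = 9276
Opt4: 3·4 + 2·9 + 4·1739 = 6986
Opt5: 3·40 + 2·22 + 4·2760 = 11204
Opt6: 3·18 + 2·18 + 4·1651 = 6694
Opt7: 3·34 + 2·16 + 4·2396 = 9718
Lowest: Opt6 at 6694.

Opt6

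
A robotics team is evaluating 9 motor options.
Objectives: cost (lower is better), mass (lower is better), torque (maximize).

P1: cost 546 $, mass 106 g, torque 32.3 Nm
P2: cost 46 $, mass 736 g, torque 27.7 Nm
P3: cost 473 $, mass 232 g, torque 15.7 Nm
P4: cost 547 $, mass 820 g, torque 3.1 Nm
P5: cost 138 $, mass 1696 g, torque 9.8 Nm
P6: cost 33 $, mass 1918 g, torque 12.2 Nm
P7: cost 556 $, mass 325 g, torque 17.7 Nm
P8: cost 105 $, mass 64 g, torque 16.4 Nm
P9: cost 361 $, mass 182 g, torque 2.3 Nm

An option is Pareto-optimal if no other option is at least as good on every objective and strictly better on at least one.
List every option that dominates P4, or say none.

P1: cost 546≤547, mass 106≤820, torque 32.3≥3.1 — dominates P4.
P2: cost 46≤547, mass 736≤820, torque 27.7≥3.1 — dominates P4.
P3: cost 473≤547, mass 232≤820, torque 15.7≥3.1 — dominates P4.
P8: cost 105≤547, mass 64≤820, torque 16.4≥3.1 — dominates P4.
Others (P5, P6, P7, P9) are each worse than P4 on at least one objective.

P1, P2, P3, P8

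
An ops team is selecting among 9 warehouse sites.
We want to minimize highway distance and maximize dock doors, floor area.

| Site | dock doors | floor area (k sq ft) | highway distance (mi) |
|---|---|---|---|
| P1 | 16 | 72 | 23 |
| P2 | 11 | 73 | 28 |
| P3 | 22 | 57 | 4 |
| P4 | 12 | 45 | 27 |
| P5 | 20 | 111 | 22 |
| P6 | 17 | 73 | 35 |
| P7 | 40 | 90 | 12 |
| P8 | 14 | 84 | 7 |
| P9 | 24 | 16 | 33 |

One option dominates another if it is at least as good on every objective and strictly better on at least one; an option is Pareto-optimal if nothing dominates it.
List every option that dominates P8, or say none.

P1: worse on floor area (72 vs 84).
P2: worse on dock doors (11 vs 14).
P3: worse on floor area (57 vs 84).
P4: worse on dock doors (12 vs 14).
P5: worse on highway distance (22 vs 7).
P6: worse on floor area (73 vs 84).
P7: worse on highway distance (12 vs 7).
P9: worse on floor area (16 vs 84).
No option dominates P8.

none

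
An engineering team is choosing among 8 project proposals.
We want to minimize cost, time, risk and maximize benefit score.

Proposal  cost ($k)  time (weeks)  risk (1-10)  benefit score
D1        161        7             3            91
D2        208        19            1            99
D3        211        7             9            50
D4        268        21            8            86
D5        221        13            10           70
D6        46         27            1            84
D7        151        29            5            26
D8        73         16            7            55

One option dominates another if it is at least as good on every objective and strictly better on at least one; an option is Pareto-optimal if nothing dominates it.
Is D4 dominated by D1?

D1 vs D4: cost 161≤268, time 7≤21, risk 3≤8, benefit score 91≥86 — D1 is at least as good on every objective with at least one strict improvement.

Yes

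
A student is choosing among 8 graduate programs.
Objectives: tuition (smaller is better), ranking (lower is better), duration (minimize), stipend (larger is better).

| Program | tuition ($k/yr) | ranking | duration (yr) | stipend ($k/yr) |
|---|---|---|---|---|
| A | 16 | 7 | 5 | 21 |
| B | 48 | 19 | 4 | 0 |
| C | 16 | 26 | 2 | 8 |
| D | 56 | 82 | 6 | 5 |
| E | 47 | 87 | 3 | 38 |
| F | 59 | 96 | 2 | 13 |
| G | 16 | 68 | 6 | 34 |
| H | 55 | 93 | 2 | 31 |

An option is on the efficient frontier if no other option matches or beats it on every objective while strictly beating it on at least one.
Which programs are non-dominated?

A: not dominated (best ranking).
B: not dominated.
C: not dominated.
D: dominated by A (tuition 16≤56, ranking 7≤82, duration 5≤6, stipend 21≥5).
E: not dominated (best stipend).
F: dominated by H (tuition 55≤59, ranking 93≤96, duration 2≤2, stipend 31≥13).
G: not dominated.
H: not dominated.

A, B, C, E, G, H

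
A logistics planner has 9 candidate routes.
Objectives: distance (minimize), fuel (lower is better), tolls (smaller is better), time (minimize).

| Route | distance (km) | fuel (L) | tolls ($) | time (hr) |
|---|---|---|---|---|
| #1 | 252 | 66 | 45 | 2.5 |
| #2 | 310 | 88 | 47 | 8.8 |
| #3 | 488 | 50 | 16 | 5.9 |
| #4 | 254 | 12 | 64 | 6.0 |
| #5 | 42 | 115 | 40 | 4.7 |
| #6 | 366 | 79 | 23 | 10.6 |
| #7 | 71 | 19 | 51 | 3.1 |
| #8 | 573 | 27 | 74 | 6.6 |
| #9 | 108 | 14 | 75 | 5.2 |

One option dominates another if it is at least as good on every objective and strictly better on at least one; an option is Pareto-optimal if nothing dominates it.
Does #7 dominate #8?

#7 vs #8: distance 71≤573, fuel 19≤27, tolls 51≤74, time 3.1≤6.6 — #7 is at least as good on every objective with at least one strict improvement.

Yes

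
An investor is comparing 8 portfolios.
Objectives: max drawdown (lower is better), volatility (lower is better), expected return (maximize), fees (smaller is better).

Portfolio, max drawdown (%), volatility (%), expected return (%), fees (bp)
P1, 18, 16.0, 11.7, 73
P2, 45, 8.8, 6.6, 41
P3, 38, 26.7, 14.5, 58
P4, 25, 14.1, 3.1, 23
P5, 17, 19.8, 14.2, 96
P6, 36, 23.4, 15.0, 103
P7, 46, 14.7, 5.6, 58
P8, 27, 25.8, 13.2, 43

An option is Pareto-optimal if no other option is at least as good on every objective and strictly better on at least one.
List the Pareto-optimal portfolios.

P1, P2, P3, P4, P5, P6, P8

P1: not dominated.
P2: not dominated (best volatility).
P3: not dominated.
P4: not dominated (best fees).
P5: not dominated (best max drawdown).
P6: not dominated (best expected return).
P7: dominated by P2 (max drawdown 45≤46, volatility 8.8≤14.7, expected return 6.6≥5.6, fees 41≤58).
P8: not dominated.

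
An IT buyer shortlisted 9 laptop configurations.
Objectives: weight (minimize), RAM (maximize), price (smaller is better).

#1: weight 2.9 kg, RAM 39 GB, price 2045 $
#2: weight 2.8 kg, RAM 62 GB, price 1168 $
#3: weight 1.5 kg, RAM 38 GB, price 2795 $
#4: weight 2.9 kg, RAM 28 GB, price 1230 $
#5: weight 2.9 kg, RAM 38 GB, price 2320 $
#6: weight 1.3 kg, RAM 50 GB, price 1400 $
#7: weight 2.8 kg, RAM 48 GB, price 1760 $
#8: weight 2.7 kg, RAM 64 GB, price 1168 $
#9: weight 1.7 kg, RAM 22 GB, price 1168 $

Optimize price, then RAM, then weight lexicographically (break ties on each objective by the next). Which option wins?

#8

First minimize price: best is 1168, kept {#2, #8, #9}.
Then maximize RAM: best is 64, kept {#8}.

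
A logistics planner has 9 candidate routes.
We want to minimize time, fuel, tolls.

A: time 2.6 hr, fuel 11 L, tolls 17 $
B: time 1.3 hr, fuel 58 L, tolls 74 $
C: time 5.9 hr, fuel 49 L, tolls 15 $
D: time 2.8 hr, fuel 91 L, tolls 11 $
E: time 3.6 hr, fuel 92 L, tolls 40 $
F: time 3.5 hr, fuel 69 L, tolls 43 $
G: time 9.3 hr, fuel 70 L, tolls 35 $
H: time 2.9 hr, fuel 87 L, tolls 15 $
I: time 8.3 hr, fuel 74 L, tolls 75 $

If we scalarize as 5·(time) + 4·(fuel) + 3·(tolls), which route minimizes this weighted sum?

A

A: 5·2.6 + 4·11 + 3·17 = 108.0
B: 5·1.3 + 4·58 + 3·74 = 460.5
C: 5·5.9 + 4·49 + 3·15 = 270.5
D: 5·2.8 + 4·91 + 3·11 = 411.0
E: 5·3.6 + 4·92 + 3·40 = 506.0
F: 5·3.5 + 4·69 + 3·43 = 422.5
G: 5·9.3 + 4·70 + 3·35 = 431.5
H: 5·2.9 + 4·87 + 3·15 = 407.5
I: 5·8.3 + 4·74 + 3·75 = 562.5
Lowest: A at 108.0.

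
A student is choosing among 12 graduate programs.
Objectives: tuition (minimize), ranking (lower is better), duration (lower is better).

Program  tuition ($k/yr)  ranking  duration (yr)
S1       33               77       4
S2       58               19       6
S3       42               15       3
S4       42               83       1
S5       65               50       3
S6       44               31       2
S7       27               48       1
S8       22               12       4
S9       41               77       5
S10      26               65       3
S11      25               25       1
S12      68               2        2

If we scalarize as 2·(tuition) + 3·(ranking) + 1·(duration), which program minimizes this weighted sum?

S8

S1: 2·33 + 3·77 + 1·4 = 301
S2: 2·58 + 3·19 + 1·6 = 179
S3: 2·42 + 3·15 + 1·3 = 132
S4: 2·42 + 3·83 + 1·1 = 334
S5: 2·65 + 3·50 + 1·3 = 283
S6: 2·44 + 3·31 + 1·2 = 183
S7: 2·27 + 3·48 + 1·1 = 199
S8: 2·22 + 3·12 + 1·4 = 84
S9: 2·41 + 3·77 + 1·5 = 318
S10: 2·26 + 3·65 + 1·3 = 250
S11: 2·25 + 3·25 + 1·1 = 126
S12: 2·68 + 3·2 + 1·2 = 144
Lowest: S8 at 84.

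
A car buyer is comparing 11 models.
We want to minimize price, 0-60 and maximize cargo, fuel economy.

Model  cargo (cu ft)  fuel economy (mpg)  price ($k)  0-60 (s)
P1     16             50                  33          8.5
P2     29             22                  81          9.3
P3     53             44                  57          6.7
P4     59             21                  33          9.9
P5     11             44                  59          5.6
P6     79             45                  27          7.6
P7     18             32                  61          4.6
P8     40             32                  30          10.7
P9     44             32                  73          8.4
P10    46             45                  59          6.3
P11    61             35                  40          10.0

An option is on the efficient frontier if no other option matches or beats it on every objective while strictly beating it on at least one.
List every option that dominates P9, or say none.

P3: cargo 53≥44, fuel economy 44≥32, price 57≤73, 0-60 6.7≤8.4 — dominates P9.
P6: cargo 79≥44, fuel economy 45≥32, price 27≤73, 0-60 7.6≤8.4 — dominates P9.
P10: cargo 46≥44, fuel economy 45≥32, price 59≤73, 0-60 6.3≤8.4 — dominates P9.
Others (P1, P2, P4, P5, P7, P8, P11) are each worse than P9 on at least one objective.

P3, P6, P10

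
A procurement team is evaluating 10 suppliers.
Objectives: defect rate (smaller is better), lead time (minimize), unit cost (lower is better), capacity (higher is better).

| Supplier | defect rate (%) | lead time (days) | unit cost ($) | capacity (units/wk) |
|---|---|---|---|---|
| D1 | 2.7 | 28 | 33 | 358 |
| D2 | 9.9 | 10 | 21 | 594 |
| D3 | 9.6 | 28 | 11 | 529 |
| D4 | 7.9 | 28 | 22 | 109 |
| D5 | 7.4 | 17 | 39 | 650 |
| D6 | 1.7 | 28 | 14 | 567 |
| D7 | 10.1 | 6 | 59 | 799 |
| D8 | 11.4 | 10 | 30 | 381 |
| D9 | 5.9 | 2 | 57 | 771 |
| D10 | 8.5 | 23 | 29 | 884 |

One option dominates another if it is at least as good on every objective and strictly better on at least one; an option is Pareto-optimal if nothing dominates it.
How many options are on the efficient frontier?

D1: dominated by D6 (defect rate 1.7≤2.7, lead time 28≤28, unit cost 14≤33, capacity 567≥358).
D2: not dominated.
D3: not dominated (best unit cost).
D4: dominated by D6 (defect rate 1.7≤7.9, lead time 28≤28, unit cost 14≤22, capacity 567≥109).
D5: not dominated.
D6: not dominated (best defect rate).
D7: not dominated.
D8: dominated by D2 (defect rate 9.9≤11.4, lead time 10≤10, unit cost 21≤30, capacity 594≥381).
D9: not dominated (best lead time).
D10: not dominated (best capacity).
Pareto-optimal: D2, D3, D5, D6, D7, D9, D10 → 7.

7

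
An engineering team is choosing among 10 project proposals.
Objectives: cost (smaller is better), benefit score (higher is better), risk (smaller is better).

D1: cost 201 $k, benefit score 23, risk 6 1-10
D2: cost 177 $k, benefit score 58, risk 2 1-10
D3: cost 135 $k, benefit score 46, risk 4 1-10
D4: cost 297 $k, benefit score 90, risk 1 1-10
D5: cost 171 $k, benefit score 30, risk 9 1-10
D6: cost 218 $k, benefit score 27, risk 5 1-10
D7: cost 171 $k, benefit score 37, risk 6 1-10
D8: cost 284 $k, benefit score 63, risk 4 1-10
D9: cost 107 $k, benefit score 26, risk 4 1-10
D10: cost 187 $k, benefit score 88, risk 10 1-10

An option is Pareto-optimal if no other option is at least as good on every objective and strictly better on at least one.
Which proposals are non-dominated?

D1: dominated by D2 (cost 177≤201, benefit score 58≥23, risk 2≤6).
D2: not dominated.
D3: not dominated.
D4: not dominated (best benefit score).
D5: dominated by D3 (cost 135≤171, benefit score 46≥30, risk 4≤9).
D6: dominated by D2 (cost 177≤218, benefit score 58≥27, risk 2≤5).
D7: dominated by D3 (cost 135≤171, benefit score 46≥37, risk 4≤6).
D8: not dominated.
D9: not dominated (best cost).
D10: not dominated.

D2, D3, D4, D8, D9, D10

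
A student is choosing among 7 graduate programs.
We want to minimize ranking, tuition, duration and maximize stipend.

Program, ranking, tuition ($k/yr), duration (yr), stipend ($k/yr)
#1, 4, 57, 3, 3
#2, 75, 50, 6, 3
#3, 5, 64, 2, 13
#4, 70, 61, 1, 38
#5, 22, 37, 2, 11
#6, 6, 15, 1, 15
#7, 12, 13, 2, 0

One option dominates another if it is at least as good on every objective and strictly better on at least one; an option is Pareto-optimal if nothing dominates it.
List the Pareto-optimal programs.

#1, #3, #4, #6, #7

#1: not dominated (best ranking).
#2: dominated by #5 (ranking 22≤75, tuition 37≤50, duration 2≤6, stipend 11≥3).
#3: not dominated.
#4: not dominated (best stipend).
#5: dominated by #6 (ranking 6≤22, tuition 15≤37, duration 1≤2, stipend 15≥11).
#6: not dominated.
#7: not dominated (best tuition).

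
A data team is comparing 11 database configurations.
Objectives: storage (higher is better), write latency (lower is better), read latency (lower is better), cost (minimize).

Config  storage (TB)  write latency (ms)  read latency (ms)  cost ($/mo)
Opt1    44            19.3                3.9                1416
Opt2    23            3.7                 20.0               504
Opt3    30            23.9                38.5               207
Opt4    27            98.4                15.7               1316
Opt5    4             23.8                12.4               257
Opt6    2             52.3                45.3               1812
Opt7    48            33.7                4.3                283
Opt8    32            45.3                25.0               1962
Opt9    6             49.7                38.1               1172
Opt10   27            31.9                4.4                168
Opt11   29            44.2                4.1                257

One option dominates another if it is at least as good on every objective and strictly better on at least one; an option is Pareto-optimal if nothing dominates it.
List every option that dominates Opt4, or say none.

Opt7: storage 48≥27, write latency 33.7≤98.4, read latency 4.3≤15.7, cost 283≤1316 — dominates Opt4.
Opt10: storage 27≥27, write latency 31.9≤98.4, read latency 4.4≤15.7, cost 168≤1316 — dominates Opt4.
Opt11: storage 29≥27, write latency 44.2≤98.4, read latency 4.1≤15.7, cost 257≤1316 — dominates Opt4.
Others (Opt1, Opt2, Opt3, Opt5, Opt6, Opt8, Opt9) are each worse than Opt4 on at least one objective.

Opt7, Opt10, Opt11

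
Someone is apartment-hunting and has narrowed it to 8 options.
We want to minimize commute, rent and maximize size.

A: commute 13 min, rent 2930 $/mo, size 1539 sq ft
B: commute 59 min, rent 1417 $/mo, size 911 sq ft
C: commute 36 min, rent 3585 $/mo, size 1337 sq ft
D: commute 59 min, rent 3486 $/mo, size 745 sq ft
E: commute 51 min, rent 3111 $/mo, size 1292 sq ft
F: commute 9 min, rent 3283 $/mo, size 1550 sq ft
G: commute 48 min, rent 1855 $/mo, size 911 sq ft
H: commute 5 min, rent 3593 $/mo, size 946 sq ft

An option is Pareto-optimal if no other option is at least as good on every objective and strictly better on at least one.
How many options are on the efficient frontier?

A: not dominated.
B: not dominated (best rent).
C: dominated by A (commute 13≤36, rent 2930≤3585, size 1539≥1337).
D: dominated by A (commute 13≤59, rent 2930≤3486, size 1539≥745).
E: dominated by A (commute 13≤51, rent 2930≤3111, size 1539≥1292).
F: not dominated (best size).
G: not dominated.
H: not dominated (best commute).
Pareto-optimal: A, B, F, G, H → 5.

5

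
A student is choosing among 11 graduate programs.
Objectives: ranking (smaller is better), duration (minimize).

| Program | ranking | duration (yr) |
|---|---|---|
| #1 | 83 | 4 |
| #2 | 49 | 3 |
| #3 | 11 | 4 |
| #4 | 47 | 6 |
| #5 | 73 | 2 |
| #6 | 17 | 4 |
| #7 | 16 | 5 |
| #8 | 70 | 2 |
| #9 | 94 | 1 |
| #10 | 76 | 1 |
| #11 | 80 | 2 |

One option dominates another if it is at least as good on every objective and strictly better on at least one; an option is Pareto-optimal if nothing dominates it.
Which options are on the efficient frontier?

#1: dominated by #2 (ranking 49≤83, duration 3≤4).
#2: not dominated.
#3: not dominated (best ranking).
#4: dominated by #3 (ranking 11≤47, duration 4≤6).
#5: dominated by #8 (ranking 70≤73, duration 2≤2).
#6: dominated by #3 (ranking 11≤17, duration 4≤4).
#7: dominated by #3 (ranking 11≤16, duration 4≤5).
#8: not dominated.
#9: dominated by #10 (ranking 76≤94, duration 1≤1).
#10: not dominated.
#11: dominated by #5 (ranking 73≤80, duration 2≤2).

#2, #3, #8, #10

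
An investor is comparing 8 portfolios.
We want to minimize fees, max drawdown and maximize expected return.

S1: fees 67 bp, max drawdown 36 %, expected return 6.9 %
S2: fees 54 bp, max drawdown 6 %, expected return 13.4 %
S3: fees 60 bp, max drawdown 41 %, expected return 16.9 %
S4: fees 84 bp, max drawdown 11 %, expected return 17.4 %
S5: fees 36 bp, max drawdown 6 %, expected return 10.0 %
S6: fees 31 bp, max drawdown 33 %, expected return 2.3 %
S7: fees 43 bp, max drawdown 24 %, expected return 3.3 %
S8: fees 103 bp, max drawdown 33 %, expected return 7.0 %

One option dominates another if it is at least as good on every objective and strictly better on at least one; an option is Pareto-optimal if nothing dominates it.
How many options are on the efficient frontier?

S1: dominated by S2 (fees 54≤67, max drawdown 6≤36, expected return 13.4≥6.9).
S2: not dominated.
S3: not dominated.
S4: not dominated (best expected return).
S5: not dominated.
S6: not dominated (best fees).
S7: dominated by S5 (fees 36≤43, max drawdown 6≤24, expected return 10.0≥3.3).
S8: dominated by S2 (fees 54≤103, max drawdown 6≤33, expected return 13.4≥7.0).
Pareto-optimal: S2, S3, S4, S5, S6 → 5.

5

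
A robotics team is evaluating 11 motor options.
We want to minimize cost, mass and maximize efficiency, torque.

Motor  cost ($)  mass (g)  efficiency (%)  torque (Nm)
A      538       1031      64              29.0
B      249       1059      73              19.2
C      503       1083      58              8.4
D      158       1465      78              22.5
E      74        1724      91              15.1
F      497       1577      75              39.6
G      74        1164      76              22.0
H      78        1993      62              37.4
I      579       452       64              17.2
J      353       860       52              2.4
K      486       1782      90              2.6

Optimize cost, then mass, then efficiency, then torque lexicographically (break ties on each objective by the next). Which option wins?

First minimize cost: best is 74, kept {E, G}.
Then minimize mass: best is 1164, kept {G}.

G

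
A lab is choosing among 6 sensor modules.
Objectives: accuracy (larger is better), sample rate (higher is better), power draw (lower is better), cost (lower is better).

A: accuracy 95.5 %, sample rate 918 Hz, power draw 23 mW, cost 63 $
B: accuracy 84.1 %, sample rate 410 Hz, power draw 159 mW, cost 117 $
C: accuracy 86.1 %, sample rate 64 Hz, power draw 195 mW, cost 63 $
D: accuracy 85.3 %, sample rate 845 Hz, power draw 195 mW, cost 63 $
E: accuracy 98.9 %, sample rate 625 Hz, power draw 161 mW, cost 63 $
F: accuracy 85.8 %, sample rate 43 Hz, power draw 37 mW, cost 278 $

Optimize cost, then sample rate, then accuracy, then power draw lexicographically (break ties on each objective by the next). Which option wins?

A

First minimize cost: best is 63, kept {A, C, D, E}.
Then maximize sample rate: best is 918, kept {A}.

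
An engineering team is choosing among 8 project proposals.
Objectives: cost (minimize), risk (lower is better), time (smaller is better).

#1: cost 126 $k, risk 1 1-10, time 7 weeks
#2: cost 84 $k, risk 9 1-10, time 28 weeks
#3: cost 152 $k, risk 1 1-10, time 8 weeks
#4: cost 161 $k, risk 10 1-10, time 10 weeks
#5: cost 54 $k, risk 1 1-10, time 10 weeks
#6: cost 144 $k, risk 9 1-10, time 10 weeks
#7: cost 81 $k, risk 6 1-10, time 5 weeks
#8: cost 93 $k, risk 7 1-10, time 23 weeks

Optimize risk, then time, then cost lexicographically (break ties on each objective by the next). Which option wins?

First minimize risk: best is 1, kept {#1, #3, #5}.
Then minimize time: best is 7, kept {#1}.

#1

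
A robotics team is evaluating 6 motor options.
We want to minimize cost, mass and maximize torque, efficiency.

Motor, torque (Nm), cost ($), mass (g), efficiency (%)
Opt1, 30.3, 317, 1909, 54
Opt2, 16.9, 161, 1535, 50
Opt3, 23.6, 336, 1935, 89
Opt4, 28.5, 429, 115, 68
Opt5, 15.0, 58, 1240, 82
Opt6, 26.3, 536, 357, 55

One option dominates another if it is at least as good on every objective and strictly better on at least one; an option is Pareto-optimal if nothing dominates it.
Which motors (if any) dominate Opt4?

none

Opt1: worse on mass (1909 vs 115).
Opt2: worse on torque (16.9 vs 28.5).
Opt3: worse on torque (23.6 vs 28.5).
Opt5: worse on torque (15.0 vs 28.5).
Opt6: worse on torque (26.3 vs 28.5).
No option dominates Opt4.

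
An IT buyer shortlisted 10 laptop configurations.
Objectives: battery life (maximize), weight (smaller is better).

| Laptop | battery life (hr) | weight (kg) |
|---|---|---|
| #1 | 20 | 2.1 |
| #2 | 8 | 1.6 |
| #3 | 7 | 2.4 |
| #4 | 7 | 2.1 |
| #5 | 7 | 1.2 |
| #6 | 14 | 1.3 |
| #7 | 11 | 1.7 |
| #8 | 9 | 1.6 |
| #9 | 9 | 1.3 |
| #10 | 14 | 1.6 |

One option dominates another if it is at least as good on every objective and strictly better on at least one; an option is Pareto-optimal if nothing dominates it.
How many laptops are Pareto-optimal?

3

#1: not dominated (best battery life).
#2: dominated by #6 (battery life 14≥8, weight 1.3≤1.6).
#3: dominated by #1 (battery life 20≥7, weight 2.1≤2.4).
#4: dominated by #1 (battery life 20≥7, weight 2.1≤2.1).
#5: not dominated (best weight).
#6: not dominated.
#7: dominated by #6 (battery life 14≥11, weight 1.3≤1.7).
#8: dominated by #6 (battery life 14≥9, weight 1.3≤1.6).
#9: dominated by #6 (battery life 14≥9, weight 1.3≤1.3).
#10: dominated by #6 (battery life 14≥14, weight 1.3≤1.6).
Pareto-optimal: #1, #5, #6 → 3.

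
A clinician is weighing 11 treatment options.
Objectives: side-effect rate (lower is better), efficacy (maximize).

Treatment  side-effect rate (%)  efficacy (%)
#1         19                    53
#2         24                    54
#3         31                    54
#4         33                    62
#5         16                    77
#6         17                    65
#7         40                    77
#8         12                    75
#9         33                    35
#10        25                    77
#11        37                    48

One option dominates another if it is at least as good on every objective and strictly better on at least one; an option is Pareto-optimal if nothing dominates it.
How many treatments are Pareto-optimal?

2

#1: dominated by #5 (side-effect rate 16≤19, efficacy 77≥53).
#2: dominated by #5 (side-effect rate 16≤24, efficacy 77≥54).
#3: dominated by #2 (side-effect rate 24≤31, efficacy 54≥54).
#4: dominated by #5 (side-effect rate 16≤33, efficacy 77≥62).
#5: not dominated.
#6: dominated by #5 (side-effect rate 16≤17, efficacy 77≥65).
#7: dominated by #5 (side-effect rate 16≤40, efficacy 77≥77).
#8: not dominated (best side-effect rate).
#9: dominated by #1 (side-effect rate 19≤33, efficacy 53≥35).
#10: dominated by #5 (side-effect rate 16≤25, efficacy 77≥77).
#11: dominated by #1 (side-effect rate 19≤37, efficacy 53≥48).
Pareto-optimal: #5, #8 → 2.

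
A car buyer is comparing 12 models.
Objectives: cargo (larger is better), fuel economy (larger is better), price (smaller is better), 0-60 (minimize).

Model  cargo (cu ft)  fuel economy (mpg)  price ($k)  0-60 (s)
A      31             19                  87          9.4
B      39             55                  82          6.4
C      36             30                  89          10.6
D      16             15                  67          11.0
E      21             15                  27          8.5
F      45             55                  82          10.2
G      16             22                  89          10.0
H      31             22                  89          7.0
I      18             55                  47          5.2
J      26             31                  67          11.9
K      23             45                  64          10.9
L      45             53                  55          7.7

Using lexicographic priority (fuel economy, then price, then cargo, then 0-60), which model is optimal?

First maximize fuel economy: best is 55, kept {B, F, I}.
Then minimize price: best is 47, kept {I}.

I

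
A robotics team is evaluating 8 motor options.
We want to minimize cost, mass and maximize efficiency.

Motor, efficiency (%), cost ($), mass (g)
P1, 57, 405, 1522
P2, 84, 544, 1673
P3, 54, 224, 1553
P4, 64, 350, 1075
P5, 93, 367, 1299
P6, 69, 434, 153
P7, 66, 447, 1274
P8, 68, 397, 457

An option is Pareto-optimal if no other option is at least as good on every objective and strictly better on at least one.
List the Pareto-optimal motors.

P1: dominated by P4 (efficiency 64≥57, cost 350≤405, mass 1075≤1522).
P2: dominated by P5 (efficiency 93≥84, cost 367≤544, mass 1299≤1673).
P3: not dominated (best cost).
P4: not dominated.
P5: not dominated (best efficiency).
P6: not dominated (best mass).
P7: dominated by P6 (efficiency 69≥66, cost 434≤447, mass 153≤1274).
P8: not dominated.

P3, P4, P5, P6, P8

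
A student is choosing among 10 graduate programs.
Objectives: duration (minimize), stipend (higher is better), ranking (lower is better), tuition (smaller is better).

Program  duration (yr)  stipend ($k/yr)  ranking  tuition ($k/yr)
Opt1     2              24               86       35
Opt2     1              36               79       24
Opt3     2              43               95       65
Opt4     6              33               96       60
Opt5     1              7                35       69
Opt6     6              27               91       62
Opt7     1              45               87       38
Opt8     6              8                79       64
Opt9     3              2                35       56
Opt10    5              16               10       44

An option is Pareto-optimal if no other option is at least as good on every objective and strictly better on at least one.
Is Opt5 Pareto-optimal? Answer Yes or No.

Yes

Opt1: worse on duration (2 vs 1).
Opt2: worse on ranking (79 vs 35).
Opt3: worse on duration (2 vs 1).
Opt4: worse on duration (6 vs 1).
Opt6: worse on duration (6 vs 1).
Opt7: worse on ranking (87 vs 35).
Opt8: worse on duration (6 vs 1).
Opt9: worse on duration (3 vs 1).
Opt10: worse on duration (5 vs 1).
No option is at least as good as Opt5 on every objective and strictly better on one.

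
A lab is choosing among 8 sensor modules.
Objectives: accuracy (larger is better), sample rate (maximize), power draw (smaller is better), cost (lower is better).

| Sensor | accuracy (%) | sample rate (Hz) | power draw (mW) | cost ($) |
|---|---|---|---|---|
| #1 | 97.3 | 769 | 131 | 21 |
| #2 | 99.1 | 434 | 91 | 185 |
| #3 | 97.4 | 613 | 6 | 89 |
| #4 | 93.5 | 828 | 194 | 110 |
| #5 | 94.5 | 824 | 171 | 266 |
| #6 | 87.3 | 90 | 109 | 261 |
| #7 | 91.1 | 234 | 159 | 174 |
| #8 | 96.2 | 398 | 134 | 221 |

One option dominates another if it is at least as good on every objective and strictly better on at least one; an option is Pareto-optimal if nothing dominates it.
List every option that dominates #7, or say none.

#1, #3

#1: accuracy 97.3≥91.1, sample rate 769≥234, power draw 131≤159, cost 21≤174 — dominates #7.
#3: accuracy 97.4≥91.1, sample rate 613≥234, power draw 6≤159, cost 89≤174 — dominates #7.
Others (#2, #4, #5, #6, #8) are each worse than #7 on at least one objective.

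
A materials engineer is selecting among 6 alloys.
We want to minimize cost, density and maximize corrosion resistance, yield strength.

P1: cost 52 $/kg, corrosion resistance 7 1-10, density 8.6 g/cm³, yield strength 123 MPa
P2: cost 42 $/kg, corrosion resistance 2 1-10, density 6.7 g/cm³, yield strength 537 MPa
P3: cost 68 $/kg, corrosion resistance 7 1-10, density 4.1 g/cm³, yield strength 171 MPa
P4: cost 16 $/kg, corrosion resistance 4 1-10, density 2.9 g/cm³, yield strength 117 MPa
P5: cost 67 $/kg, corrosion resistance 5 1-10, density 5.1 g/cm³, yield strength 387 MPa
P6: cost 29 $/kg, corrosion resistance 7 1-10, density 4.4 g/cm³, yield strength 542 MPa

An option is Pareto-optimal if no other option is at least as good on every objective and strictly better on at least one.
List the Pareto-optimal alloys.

P3, P4, P6

P1: dominated by P6 (cost 29≤52, corrosion resistance 7≥7, density 4.4≤8.6, yield strength 542≥123).
P2: dominated by P6 (cost 29≤42, corrosion resistance 7≥2, density 4.4≤6.7, yield strength 542≥537).
P3: not dominated.
P4: not dominated (best cost).
P5: dominated by P6 (cost 29≤67, corrosion resistance 7≥5, density 4.4≤5.1, yield strength 542≥387).
P6: not dominated (best yield strength).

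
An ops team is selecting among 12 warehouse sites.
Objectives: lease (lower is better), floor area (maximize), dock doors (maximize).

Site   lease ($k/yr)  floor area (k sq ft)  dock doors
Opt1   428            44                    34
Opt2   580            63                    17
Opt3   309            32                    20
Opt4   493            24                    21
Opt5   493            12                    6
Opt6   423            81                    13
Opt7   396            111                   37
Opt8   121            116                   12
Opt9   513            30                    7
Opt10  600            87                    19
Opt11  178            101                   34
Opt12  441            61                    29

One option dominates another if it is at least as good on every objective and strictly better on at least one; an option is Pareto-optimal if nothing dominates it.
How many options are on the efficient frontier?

3

Opt1: dominated by Opt7 (lease 396≤428, floor area 111≥44, dock doors 37≥34).
Opt2: dominated by Opt7 (lease 396≤580, floor area 111≥63, dock doors 37≥17).
Opt3: dominated by Opt11 (lease 178≤309, floor area 101≥32, dock doors 34≥20).
Opt4: dominated by Opt1 (lease 428≤493, floor area 44≥24, dock doors 34≥21).
Opt5: dominated by Opt1 (lease 428≤493, floor area 44≥12, dock doors 34≥6).
Opt6: dominated by Opt7 (lease 396≤423, floor area 111≥81, dock doors 37≥13).
Opt7: not dominated (best dock doors).
Opt8: not dominated (best lease).
Opt9: dominated by Opt1 (lease 428≤513, floor area 44≥30, dock doors 34≥7).
Opt10: dominated by Opt7 (lease 396≤600, floor area 111≥87, dock doors 37≥19).
Opt11: not dominated.
Opt12: dominated by Opt7 (lease 396≤441, floor area 111≥61, dock doors 37≥29).
Pareto-optimal: Opt7, Opt8, Opt11 → 3.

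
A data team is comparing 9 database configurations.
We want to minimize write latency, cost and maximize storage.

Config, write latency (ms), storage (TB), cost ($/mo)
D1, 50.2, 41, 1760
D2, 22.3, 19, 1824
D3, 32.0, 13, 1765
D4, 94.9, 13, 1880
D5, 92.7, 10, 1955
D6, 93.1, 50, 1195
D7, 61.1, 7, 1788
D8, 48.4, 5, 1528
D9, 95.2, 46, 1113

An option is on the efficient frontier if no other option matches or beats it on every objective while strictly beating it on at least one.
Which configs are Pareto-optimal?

D1: not dominated.
D2: not dominated (best write latency).
D3: not dominated.
D4: dominated by D1 (write latency 50.2≤94.9, storage 41≥13, cost 1760≤1880).
D5: dominated by D1 (write latency 50.2≤92.7, storage 41≥10, cost 1760≤1955).
D6: not dominated (best storage).
D7: dominated by D1 (write latency 50.2≤61.1, storage 41≥7, cost 1760≤1788).
D8: not dominated.
D9: not dominated (best cost).

D1, D2, D3, D6, D8, D9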